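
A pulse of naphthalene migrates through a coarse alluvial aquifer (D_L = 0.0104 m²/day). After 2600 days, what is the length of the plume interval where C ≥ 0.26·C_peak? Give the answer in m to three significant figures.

The plume is Gaussian with σ = √(2Dt) = √(2 × 0.0104 × 2600) = 7.354 m.
C/C_peak = exp(−Δx²/(2σ²)) = 0.26 ⇒ Δx = σ·√(−2 ln 0.26) = 7.354 × 1.641 = 12.07 m.
Width = 2Δx = 24.1 m.

24.1 m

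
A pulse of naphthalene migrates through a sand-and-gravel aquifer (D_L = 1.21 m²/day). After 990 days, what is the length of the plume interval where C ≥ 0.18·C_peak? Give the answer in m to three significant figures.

The plume is Gaussian with σ = √(2Dt) = √(2 × 1.21 × 990) = 48.95 m.
C/C_peak = exp(−Δx²/(2σ²)) = 0.18 ⇒ Δx = σ·√(−2 ln 0.18) = 48.95 × 1.852 = 90.66 m.
Width = 2Δx = 181 m.

181 m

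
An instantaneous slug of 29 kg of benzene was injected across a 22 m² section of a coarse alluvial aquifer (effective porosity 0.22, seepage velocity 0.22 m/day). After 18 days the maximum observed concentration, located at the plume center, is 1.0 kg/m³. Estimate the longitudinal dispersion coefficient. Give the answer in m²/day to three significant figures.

0.159 m²/day

At the plume center C_max = M/(n_e·A·√(4πDt)), so D = M²/(4πt·(n_e·A·C_max)²).
n_e·A·C_max = 0.22 × 22 × 1.0 = 4.840 kg/m.
D = 29²/(4π × 18 × 4.840²) = 0.159 m²/day.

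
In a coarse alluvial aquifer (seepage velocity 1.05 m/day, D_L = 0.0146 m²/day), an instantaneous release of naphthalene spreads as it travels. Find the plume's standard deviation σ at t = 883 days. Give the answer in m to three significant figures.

Dispersive spreading gives a Gaussian with σ² = 2Dt; advection only shifts the center.
σ = √(2 × 0.0146 × 883) = 5.08 m.

5.08 m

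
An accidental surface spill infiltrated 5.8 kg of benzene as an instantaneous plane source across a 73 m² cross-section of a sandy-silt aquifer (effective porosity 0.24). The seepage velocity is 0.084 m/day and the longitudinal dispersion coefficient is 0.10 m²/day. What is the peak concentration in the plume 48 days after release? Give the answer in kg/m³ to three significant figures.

0.0426 kg/m³

The peak of an instantaneous 1D plume sits at x = vt; there the Gaussian factor is 1 and C_max = M/(n_e·A·√(4πDt)), where n_e·A is the pore area the mass is dissolved in.
√(4πDt) = √(4π × 0.10 × 48) = 7.767 m, so C_max = 5.8/(0.24 × 73 × 7.767) = 0.0426 kg/m³.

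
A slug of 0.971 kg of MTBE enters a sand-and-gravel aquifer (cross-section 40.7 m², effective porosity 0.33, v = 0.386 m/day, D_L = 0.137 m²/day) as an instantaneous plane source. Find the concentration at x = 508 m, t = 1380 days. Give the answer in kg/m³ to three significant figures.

0.000663 kg/m³

For an instantaneous plane source, C(x,t) = M/(n_e·A·√(4πDt)) · exp(−(x−vt)²/(4Dt)), with n_e·A the pore (flow) area.
Plume center vt = 0.386 × 1380 = 532.68 m, so the well at 508 m is 24.68 m upgradient of the peak.
√(4πDt) = 48.74 m, giving peak height M/(n_e·A·√(4πDt)) = 0.971/(0.33 × 40.7 × 48.74) = 0.001483 kg/m³.
(x−vt)²/(4Dt) = (-24.68)²/(4 × 0.137 × 1380) = 0.8054; exp(−0.8054) = 0.4469.
C = 0.001483 × 0.4469 = 0.000663 kg/m³.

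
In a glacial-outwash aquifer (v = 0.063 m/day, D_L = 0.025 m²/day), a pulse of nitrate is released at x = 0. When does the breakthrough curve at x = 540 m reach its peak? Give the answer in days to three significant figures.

8570 days

For the 1D instantaneous-source solution, setting ∂C/∂t = 0 at fixed x gives v²t² + 2Dt − x² = 0, so t = (√(D² + v²x²) − D)/v².
√(D² + v²x²) = √(0.025² + 0.063² × 540²) = 34.02; v² = 0.003969.
t = (34.02 − 0.025)/0.003969 = 8570 days (vs. the pure-advection estimate x/v = 8570 d).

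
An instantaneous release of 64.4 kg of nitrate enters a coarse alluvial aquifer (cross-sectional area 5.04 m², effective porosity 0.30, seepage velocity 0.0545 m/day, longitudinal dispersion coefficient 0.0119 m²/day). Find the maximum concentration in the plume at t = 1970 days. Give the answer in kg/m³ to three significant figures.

2.48 kg/m³

The peak of an instantaneous 1D plume sits at x = vt; there the Gaussian factor is 1 and C_max = M/(n_e·A·√(4πDt)), where n_e·A is the pore area the mass is dissolved in.
√(4πDt) = √(4π × 0.0119 × 1970) = 17.16 m, so C_max = 64.4/(0.30 × 5.04 × 17.16) = 2.48 kg/m³.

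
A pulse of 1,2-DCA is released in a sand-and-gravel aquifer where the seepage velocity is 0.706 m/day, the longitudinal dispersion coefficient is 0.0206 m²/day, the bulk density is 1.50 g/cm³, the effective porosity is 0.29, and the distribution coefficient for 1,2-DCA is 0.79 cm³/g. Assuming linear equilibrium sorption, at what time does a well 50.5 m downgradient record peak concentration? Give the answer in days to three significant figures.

364 days

Retardation factor R = 1 + ρ_b·K_d/n = 1 + 1.50 × 0.79/0.29 = 5.086.
Sorption retards both mechanisms: v_R = v/R = 0.1388 m/day, D_R = D/R = 0.004050 m²/day.
Peak time from v_R²t² + 2D_R t − x² = 0: t = (√(D_R² + v_R²x²) − D_R)/v_R².
√(D_R² + v_R²x²) = √(0.004050² + 0.1388² × 50.5²) = 7.009; v_R² = 0.01927.
t = (7.009 − 0.004050)/0.01927 = 364 days.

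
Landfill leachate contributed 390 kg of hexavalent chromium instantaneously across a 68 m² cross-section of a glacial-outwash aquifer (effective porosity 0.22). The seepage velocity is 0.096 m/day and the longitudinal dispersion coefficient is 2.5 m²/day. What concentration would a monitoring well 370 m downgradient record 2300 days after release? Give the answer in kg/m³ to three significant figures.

0.0368 kg/m³

For an instantaneous plane source, C(x,t) = M/(n_e·A·√(4πDt)) · exp(−(x−vt)²/(4Dt)), with n_e·A the pore (flow) area.
Plume center vt = 0.096 × 2300 = 220.8 m, so the well at 370 m is 149.2 m downgradient of the peak.
√(4πDt) = 268.8 m, giving peak height M/(n_e·A·√(4πDt)) = 390/(0.22 × 68 × 268.8) = 0.09698 kg/m³.
(x−vt)²/(4Dt) = (149.2)²/(4 × 2.5 × 2300) = 0.9679; exp(−0.9679) = 0.3799.
C = 0.09698 × 0.3799 = 0.0368 kg/m³.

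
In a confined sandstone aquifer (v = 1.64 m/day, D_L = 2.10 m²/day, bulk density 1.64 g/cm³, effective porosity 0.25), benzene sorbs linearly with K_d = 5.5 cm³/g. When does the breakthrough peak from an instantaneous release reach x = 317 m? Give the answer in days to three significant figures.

Retardation factor R = 1 + ρ_b·K_d/n = 1 + 1.64 × 5.5/0.25 = 37.08.
Sorption retards both mechanisms: v_R = v/R = 0.04423 m/day, D_R = D/R = 0.05663 m²/day.
Peak time from v_R²t² + 2D_R t − x² = 0: t = (√(D_R² + v_R²x²) − D_R)/v_R².
√(D_R² + v_R²x²) = √(0.05663² + 0.04423² × 317²) = 14.02; v_R² = 0.001956.
t = (14.02 − 0.05663)/0.001956 = 7140 days.

7140 days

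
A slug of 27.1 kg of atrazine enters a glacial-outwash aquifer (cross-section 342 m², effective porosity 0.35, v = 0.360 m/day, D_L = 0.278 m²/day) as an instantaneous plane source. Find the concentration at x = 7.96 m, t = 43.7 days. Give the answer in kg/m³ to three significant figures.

0.00529 kg/m³

For an instantaneous plane source, C(x,t) = M/(n_e·A·√(4πDt)) · exp(−(x−vt)²/(4Dt)), with n_e·A the pore (flow) area.
Plume center vt = 0.360 × 43.7 = 15.732 m, so the well at 7.96 m is 7.772 m upgradient of the peak.
√(4πDt) = 12.36 m, giving peak height M/(n_e·A·√(4πDt)) = 27.1/(0.35 × 342 × 12.36) = 0.01832 kg/m³.
(x−vt)²/(4Dt) = (-7.772)²/(4 × 0.278 × 43.7) = 1.243; exp(−1.243) = 0.2885.
C = 0.01832 × 0.2885 = 0.00529 kg/m³.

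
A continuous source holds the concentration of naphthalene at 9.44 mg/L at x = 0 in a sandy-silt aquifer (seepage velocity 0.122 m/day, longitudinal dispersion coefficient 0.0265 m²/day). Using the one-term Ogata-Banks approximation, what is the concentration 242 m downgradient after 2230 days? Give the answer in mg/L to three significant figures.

9.41 mg/L

For a continuous step input, C/C₀ ≈ ½·erfc((x−vt)/(2√(Dt))).
vt = 0.122 × 2230 = 272.06 m and 2√(Dt) = 2√(0.0265 × 2230) = 15.37 m.
Argument (x−vt)/(2√(Dt)) = (242 − 272.06)/15.37 = -1.956; ½·erfc(-1.956) = 0.9972.
C = 9.44 × 0.9972 = 9.41 mg/L.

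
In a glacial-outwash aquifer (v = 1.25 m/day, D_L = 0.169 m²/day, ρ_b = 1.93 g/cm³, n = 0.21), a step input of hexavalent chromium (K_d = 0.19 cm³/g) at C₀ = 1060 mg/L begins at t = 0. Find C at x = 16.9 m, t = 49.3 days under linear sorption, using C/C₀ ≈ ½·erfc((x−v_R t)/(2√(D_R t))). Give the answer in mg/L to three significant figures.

Retardation factor R = 1 + ρ_b·K_d/n = 1 + 1.93 × 0.19/0.21 = 2.746.
Sorption retards both mechanisms: v_R = v/R = 0.4552 m/day, D_R = D/R = 0.06154 m²/day.
v_R·t = 0.4552 × 49.3 = 22.44136 m; 2√(D_R t) = 3.484 m; argument = (16.9 − 22.44136)/3.484 = -1.591.
C = C₀ × ½·erfc(-1.591) = 1060 × 0.9878 = 1050 mg/L.

1050 mg/L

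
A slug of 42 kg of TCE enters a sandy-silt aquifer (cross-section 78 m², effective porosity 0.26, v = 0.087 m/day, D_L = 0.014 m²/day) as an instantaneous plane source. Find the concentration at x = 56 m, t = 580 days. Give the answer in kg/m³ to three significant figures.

For an instantaneous plane source, C(x,t) = M/(n_e·A·√(4πDt)) · exp(−(x−vt)²/(4Dt)), with n_e·A the pore (flow) area.
Plume center vt = 0.087 × 580 = 50.46 m, so the well at 56 m is 5.54 m downgradient of the peak.
√(4πDt) = 10.10 m, giving peak height M/(n_e·A·√(4πDt)) = 42/(0.26 × 78 × 10.10) = 0.2051 kg/m³.
(x−vt)²/(4Dt) = (5.54)²/(4 × 0.014 × 580) = 0.9449; exp(−0.9449) = 0.3887.
C = 0.2051 × 0.3887 = 0.0797 kg/m³.

0.0797 kg/m³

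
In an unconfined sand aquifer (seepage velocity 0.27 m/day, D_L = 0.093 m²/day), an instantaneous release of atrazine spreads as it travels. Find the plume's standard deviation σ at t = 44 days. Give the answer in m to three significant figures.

Dispersive spreading gives a Gaussian with σ² = 2Dt; advection only shifts the center.
σ = √(2 × 0.093 × 44) = 2.86 m.

2.86 m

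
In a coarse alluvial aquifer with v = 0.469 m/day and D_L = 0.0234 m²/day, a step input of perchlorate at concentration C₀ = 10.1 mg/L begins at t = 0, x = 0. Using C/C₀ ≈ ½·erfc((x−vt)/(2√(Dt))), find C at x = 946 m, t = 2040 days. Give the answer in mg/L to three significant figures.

For a continuous step input, C/C₀ ≈ ½·erfc((x−vt)/(2√(Dt))).
vt = 0.469 × 2040 = 956.76 m and 2√(Dt) = 2√(0.0234 × 2040) = 13.82 m.
Argument (x−vt)/(2√(Dt)) = (946 − 956.76)/13.82 = -0.7786; ½·erfc(-0.7786) = 0.8646.
C = 10.1 × 0.8646 = 8.73 mg/L.

8.73 mg/L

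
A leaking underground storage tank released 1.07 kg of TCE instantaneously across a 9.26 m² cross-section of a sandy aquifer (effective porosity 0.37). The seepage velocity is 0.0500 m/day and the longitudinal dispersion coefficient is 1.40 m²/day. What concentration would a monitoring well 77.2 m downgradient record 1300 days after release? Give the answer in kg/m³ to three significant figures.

0.00202 kg/m³

For an instantaneous plane source, C(x,t) = M/(n_e·A·√(4πDt)) · exp(−(x−vt)²/(4Dt)), with n_e·A the pore (flow) area.
Plume center vt = 0.0500 × 1300 = 65 m, so the well at 77.2 m is 12.2 m downgradient of the peak.
√(4πDt) = 151.2 m, giving peak height M/(n_e·A·√(4πDt)) = 1.07/(0.37 × 9.26 × 151.2) = 0.002065 kg/m³.
(x−vt)²/(4Dt) = (12.2)²/(4 × 1.40 × 1300) = 0.02045; exp(−0.02045) = 0.9798.
C = 0.002065 × 0.9798 = 0.00202 kg/m³.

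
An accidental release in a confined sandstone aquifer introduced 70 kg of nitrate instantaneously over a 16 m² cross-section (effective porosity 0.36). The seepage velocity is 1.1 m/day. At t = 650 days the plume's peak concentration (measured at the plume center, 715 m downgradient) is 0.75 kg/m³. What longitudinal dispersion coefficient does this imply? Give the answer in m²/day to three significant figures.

0.0321 m²/day

At the plume center C_max = M/(n_e·A·√(4πDt)), so D = M²/(4πt·(n_e·A·C_max)²).
n_e·A·C_max = 0.36 × 16 × 0.75 = 4.320 kg/m.
D = 70²/(4π × 650 × 4.320²) = 0.0321 m²/day.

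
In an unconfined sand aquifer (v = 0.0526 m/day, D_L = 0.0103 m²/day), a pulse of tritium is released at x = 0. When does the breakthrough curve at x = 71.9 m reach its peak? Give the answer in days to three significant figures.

1360 days

For the 1D instantaneous-source solution, setting ∂C/∂t = 0 at fixed x gives v²t² + 2Dt − x² = 0, so t = (√(D² + v²x²) − D)/v².
√(D² + v²x²) = √(0.0103² + 0.0526² × 71.9²) = 3.782; v² = 0.00276676.
t = (3.782 − 0.0103)/0.00276676 = 1360 days (vs. the pure-advection estimate x/v = 1370 d).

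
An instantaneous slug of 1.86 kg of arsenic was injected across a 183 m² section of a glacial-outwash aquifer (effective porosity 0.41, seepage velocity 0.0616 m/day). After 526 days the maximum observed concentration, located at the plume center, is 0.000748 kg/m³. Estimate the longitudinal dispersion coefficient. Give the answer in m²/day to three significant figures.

0.166 m²/day

At the plume center C_max = M/(n_e·A·√(4πDt)), so D = M²/(4πt·(n_e·A·C_max)²).
n_e·A·C_max = 0.41 × 183 × 0.000748 = 0.05612 kg/m.
D = 1.86²/(4π × 526 × 0.05612²) = 0.166 m²/day.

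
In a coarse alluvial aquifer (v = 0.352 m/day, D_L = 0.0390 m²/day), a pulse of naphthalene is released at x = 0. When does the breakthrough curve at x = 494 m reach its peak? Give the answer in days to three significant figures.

1400 days

For the 1D instantaneous-source solution, setting ∂C/∂t = 0 at fixed x gives v²t² + 2Dt − x² = 0, so t = (√(D² + v²x²) − D)/v².
√(D² + v²x²) = √(0.0390² + 0.352² × 494²) = 173.9; v² = 0.123904.
t = (173.9 − 0.0390)/0.123904 = 1400 days (vs. the pure-advection estimate x/v = 1400 d).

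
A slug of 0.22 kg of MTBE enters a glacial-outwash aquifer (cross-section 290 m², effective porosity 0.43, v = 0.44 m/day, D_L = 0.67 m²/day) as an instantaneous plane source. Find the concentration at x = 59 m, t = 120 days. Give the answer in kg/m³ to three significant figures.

4.93e-05 kg/m³

For an instantaneous plane source, C(x,t) = M/(n_e·A·√(4πDt)) · exp(−(x−vt)²/(4Dt)), with n_e·A the pore (flow) area.
Plume center vt = 0.44 × 120 = 52.8 m, so the well at 59 m is 6.2 m downgradient of the peak.
√(4πDt) = 31.79 m, giving peak height M/(n_e·A·√(4πDt)) = 0.22/(0.43 × 290 × 31.79) = 5.550e-05 kg/m³.
(x−vt)²/(4Dt) = (6.2)²/(4 × 0.67 × 120) = 0.1195; exp(−0.1195) = 0.8874.
C = 5.550e-05 × 0.8874 = 4.93e-05 kg/m³.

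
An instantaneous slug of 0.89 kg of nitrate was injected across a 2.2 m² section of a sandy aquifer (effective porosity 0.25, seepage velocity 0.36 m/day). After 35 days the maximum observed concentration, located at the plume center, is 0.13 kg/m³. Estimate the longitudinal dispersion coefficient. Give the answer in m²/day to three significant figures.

At the plume center C_max = M/(n_e·A·√(4πDt)), so D = M²/(4πt·(n_e·A·C_max)²).
n_e·A·C_max = 0.25 × 2.2 × 0.13 = 0.07150 kg/m.
D = 0.89²/(4π × 35 × 0.07150²) = 0.352 m²/day.

0.352 m²/day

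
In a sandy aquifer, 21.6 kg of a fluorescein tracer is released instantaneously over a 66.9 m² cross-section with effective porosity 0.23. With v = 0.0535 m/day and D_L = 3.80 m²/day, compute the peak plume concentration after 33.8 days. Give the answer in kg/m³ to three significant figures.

0.0349 kg/m³

The peak of an instantaneous 1D plume sits at x = vt; there the Gaussian factor is 1 and C_max = M/(n_e·A·√(4πDt)), where n_e·A is the pore area the mass is dissolved in.
√(4πDt) = √(4π × 3.80 × 33.8) = 40.17 m, so C_max = 21.6/(0.23 × 66.9 × 40.17) = 0.0349 kg/m³.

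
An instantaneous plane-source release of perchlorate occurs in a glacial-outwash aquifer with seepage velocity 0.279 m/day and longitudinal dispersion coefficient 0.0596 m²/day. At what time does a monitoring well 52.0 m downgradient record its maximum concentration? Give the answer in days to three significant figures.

186 days

For the 1D instantaneous-source solution, setting ∂C/∂t = 0 at fixed x gives v²t² + 2Dt − x² = 0, so t = (√(D² + v²x²) − D)/v².
√(D² + v²x²) = √(0.0596² + 0.279² × 52.0²) = 14.51; v² = 0.077841.
t = (14.51 − 0.0596)/0.077841 = 186 days (vs. the pure-advection estimate x/v = 186 d).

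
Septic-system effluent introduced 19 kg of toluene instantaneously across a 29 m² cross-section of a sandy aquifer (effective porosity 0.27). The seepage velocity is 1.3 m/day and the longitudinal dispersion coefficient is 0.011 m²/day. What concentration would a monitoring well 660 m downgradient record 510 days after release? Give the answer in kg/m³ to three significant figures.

For an instantaneous plane source, C(x,t) = M/(n_e·A·√(4πDt)) · exp(−(x−vt)²/(4Dt)), with n_e·A the pore (flow) area.
Plume center vt = 1.3 × 510 = 663 m, so the well at 660 m is 3 m upgradient of the peak.
√(4πDt) = 8.396 m, giving peak height M/(n_e·A·√(4πDt)) = 19/(0.27 × 29 × 8.396) = 0.2890 kg/m³.
(x−vt)²/(4Dt) = (-3)²/(4 × 0.011 × 510) = 0.4011; exp(−0.4011) = 0.6696.
C = 0.2890 × 0.6696 = 0.194 kg/m³.

0.194 kg/m³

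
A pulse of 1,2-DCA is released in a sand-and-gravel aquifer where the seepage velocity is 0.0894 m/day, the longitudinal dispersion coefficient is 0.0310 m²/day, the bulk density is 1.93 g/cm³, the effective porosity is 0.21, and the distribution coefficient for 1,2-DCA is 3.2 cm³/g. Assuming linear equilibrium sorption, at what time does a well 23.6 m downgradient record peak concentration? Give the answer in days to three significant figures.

7910 days

Retardation factor R = 1 + ρ_b·K_d/n = 1 + 1.93 × 3.2/0.21 = 30.41.
Sorption retards both mechanisms: v_R = v/R = 0.002940 m/day, D_R = D/R = 0.001019 m²/day.
Peak time from v_R²t² + 2D_R t − x² = 0: t = (√(D_R² + v_R²x²) − D_R)/v_R².
√(D_R² + v_R²x²) = √(0.001019² + 0.002940² × 23.6²) = 0.06939; v_R² = 8.644e-06.
t = (0.06939 − 0.001019)/8.644e-06 = 7910 days.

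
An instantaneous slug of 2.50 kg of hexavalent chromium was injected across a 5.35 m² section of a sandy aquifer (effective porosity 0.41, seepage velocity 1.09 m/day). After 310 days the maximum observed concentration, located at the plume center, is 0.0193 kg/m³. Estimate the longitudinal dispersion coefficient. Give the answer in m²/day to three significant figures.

0.895 m²/day

At the plume center C_max = M/(n_e·A·√(4πDt)), so D = M²/(4πt·(n_e·A·C_max)²).
n_e·A·C_max = 0.41 × 5.35 × 0.0193 = 0.04233 kg/m.
D = 2.50²/(4π × 310 × 0.04233²) = 0.895 m²/day.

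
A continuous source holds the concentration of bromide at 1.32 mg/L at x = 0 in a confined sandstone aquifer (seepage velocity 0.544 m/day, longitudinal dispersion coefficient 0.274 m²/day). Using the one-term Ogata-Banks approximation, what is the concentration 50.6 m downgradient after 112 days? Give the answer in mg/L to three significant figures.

For a continuous step input, C/C₀ ≈ ½·erfc((x−vt)/(2√(Dt))).
vt = 0.544 × 112 = 60.928 m and 2√(Dt) = 2√(0.274 × 112) = 11.08 m.
Argument (x−vt)/(2√(Dt)) = (50.6 − 60.928)/11.08 = -0.9321; ½·erfc(-0.9321) = 0.9063.
C = 1.32 × 0.9063 = 1.20 mg/L.

1.20 mg/L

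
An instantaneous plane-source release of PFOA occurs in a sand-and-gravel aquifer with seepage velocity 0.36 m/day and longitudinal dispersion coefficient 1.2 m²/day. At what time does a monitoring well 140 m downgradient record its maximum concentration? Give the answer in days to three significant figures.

For the 1D instantaneous-source solution, setting ∂C/∂t = 0 at fixed x gives v²t² + 2Dt − x² = 0, so t = (√(D² + v²x²) − D)/v².
√(D² + v²x²) = √(1.2² + 0.36² × 140²) = 50.41; v² = 0.1296.
t = (50.41 − 1.2)/0.1296 = 380 days (vs. the pure-advection estimate x/v = 389 d).

380 days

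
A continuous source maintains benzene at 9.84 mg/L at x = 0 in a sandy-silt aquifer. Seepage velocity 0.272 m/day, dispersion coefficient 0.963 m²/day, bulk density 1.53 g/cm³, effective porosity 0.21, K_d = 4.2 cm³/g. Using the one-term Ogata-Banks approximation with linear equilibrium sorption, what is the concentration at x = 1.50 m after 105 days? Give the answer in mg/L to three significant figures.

Retardation factor R = 1 + ρ_b·K_d/n = 1 + 1.53 × 4.2/0.21 = 31.60.
Sorption retards both mechanisms: v_R = v/R = 0.008608 m/day, D_R = D/R = 0.03047 m²/day.
v_R·t = 0.008608 × 105 = 0.90384 m; 2√(D_R t) = 3.577 m; argument = (1.50 − 0.90384)/3.577 = 0.1667.
C = C₀ × ½·erfc(0.1667) = 9.84 × 0.4068 = 4.00 mg/L.

4.00 mg/L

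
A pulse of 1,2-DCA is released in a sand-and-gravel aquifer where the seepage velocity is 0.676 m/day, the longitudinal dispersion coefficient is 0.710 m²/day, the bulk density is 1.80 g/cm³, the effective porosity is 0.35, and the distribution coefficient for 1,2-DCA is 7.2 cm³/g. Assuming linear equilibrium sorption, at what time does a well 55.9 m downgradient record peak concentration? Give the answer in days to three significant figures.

3090 days

Retardation factor R = 1 + ρ_b·K_d/n = 1 + 1.80 × 7.2/0.35 = 38.03.
Sorption retards both mechanisms: v_R = v/R = 0.01778 m/day, D_R = D/R = 0.01867 m²/day.
Peak time from v_R²t² + 2D_R t − x² = 0: t = (√(D_R² + v_R²x²) − D_R)/v_R².
√(D_R² + v_R²x²) = √(0.01867² + 0.01778² × 55.9²) = 0.9941; v_R² = 0.0003161.
t = (0.9941 − 0.01867)/0.0003161 = 3090 days.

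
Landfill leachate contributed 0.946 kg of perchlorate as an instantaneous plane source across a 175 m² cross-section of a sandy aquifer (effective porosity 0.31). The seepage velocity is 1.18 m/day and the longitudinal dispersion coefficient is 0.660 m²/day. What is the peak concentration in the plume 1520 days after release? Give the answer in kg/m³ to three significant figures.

0.000155 kg/m³

The peak of an instantaneous 1D plume sits at x = vt; there the Gaussian factor is 1 and C_max = M/(n_e·A·√(4πDt)), where n_e·A is the pore area the mass is dissolved in.
√(4πDt) = √(4π × 0.660 × 1520) = 112.3 m, so C_max = 0.946/(0.31 × 175 × 112.3) = 0.000155 kg/m³.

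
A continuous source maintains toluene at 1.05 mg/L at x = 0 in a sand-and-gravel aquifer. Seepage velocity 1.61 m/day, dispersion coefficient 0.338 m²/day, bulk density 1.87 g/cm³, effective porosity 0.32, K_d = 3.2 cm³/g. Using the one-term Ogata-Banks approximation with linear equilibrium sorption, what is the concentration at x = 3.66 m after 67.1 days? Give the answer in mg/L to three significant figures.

0.930 mg/L

Retardation factor R = 1 + ρ_b·K_d/n = 1 + 1.87 × 3.2/0.32 = 19.70.
Sorption retards both mechanisms: v_R = v/R = 0.08173 m/day, D_R = D/R = 0.01716 m²/day.
v_R·t = 0.08173 × 67.1 = 5.484083 m; 2√(D_R t) = 2.146 m; argument = (3.66 − 5.484083)/2.146 = -0.8500.
C = C₀ × ½·erfc(-0.8500) = 1.05 × 0.8853 = 0.930 mg/L.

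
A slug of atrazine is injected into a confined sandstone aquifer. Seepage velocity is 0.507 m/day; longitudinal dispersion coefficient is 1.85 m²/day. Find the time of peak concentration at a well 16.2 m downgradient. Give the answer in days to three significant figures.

25.6 days

For the 1D instantaneous-source solution, setting ∂C/∂t = 0 at fixed x gives v²t² + 2Dt − x² = 0, so t = (√(D² + v²x²) − D)/v².
√(D² + v²x²) = √(1.85² + 0.507² × 16.2²) = 8.419; v² = 0.257049.
t = (8.419 − 1.85)/0.257049 = 25.6 days (vs. the pure-advection estimate x/v = 32.0 d).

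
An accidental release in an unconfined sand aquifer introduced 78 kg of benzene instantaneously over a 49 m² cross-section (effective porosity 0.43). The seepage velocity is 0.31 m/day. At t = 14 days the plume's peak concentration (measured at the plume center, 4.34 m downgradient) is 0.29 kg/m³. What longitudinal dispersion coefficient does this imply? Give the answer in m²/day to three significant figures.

0.926 m²/day

At the plume center C_max = M/(n_e·A·√(4πDt)), so D = M²/(4πt·(n_e·A·C_max)²).
n_e·A·C_max = 0.43 × 49 × 0.29 = 6.110 kg/m.
D = 78²/(4π × 14 × 6.110²) = 0.926 m²/day.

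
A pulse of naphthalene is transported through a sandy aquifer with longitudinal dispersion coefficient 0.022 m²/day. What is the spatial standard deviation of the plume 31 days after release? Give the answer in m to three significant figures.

Dispersive spreading gives a Gaussian with σ² = 2Dt; advection only shifts the center.
σ = √(2 × 0.022 × 31) = 1.17 m.

1.17 m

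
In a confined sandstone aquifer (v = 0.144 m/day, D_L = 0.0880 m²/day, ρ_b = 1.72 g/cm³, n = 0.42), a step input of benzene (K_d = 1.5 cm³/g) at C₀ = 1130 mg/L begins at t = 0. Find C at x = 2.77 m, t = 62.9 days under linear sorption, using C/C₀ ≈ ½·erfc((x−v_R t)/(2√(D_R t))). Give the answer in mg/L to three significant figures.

Retardation factor R = 1 + ρ_b·K_d/n = 1 + 1.72 × 1.5/0.42 = 7.143.
Sorption retards both mechanisms: v_R = v/R = 0.02016 m/day, D_R = D/R = 0.01232 m²/day.
v_R·t = 0.02016 × 62.9 = 1.268064 m; 2√(D_R t) = 1.761 m; argument = (2.77 − 1.268064)/1.761 = 0.8529.
C = C₀ × ½·erfc(0.8529) = 1130 × 0.1139 = 129 mg/L.

129 mg/L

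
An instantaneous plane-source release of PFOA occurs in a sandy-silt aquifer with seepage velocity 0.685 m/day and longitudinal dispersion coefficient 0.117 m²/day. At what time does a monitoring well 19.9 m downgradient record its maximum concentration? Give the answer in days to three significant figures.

For the 1D instantaneous-source solution, setting ∂C/∂t = 0 at fixed x gives v²t² + 2Dt − x² = 0, so t = (√(D² + v²x²) − D)/v².
√(D² + v²x²) = √(0.117² + 0.685² × 19.9²) = 13.63; v² = 0.469225.
t = (13.63 − 0.117)/0.469225 = 28.8 days (vs. the pure-advection estimate x/v = 29.1 d).

28.8 days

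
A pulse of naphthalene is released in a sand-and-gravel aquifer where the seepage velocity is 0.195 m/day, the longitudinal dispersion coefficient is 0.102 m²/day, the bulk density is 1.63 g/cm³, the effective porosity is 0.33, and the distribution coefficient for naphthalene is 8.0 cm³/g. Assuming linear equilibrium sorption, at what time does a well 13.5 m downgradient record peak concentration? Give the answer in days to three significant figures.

Retardation factor R = 1 + ρ_b·K_d/n = 1 + 1.63 × 8.0/0.33 = 40.52.
Sorption retards both mechanisms: v_R = v/R = 0.004812 m/day, D_R = D/R = 0.002517 m²/day.
Peak time from v_R²t² + 2D_R t − x² = 0: t = (√(D_R² + v_R²x²) − D_R)/v_R².
√(D_R² + v_R²x²) = √(0.002517² + 0.004812² × 13.5²) = 0.06501; v_R² = 2.316e-05.
t = (0.06501 − 0.002517)/2.316e-05 = 2700 days.

2700 days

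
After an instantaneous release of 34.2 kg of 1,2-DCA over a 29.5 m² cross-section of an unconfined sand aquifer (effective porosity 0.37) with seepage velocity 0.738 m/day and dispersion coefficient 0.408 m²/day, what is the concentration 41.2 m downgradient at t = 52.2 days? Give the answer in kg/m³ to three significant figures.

For an instantaneous plane source, C(x,t) = M/(n_e·A·√(4πDt)) · exp(−(x−vt)²/(4Dt)), with n_e·A the pore (flow) area.
Plume center vt = 0.738 × 52.2 = 38.5236 m, so the well at 41.2 m is 2.6764 m downgradient of the peak.
√(4πDt) = 16.36 m, giving peak height M/(n_e·A·√(4πDt)) = 34.2/(0.37 × 29.5 × 16.36) = 0.1915 kg/m³.
(x−vt)²/(4Dt) = (2.6764)²/(4 × 0.408 × 52.2) = 0.08408; exp(−0.08408) = 0.9194.
C = 0.1915 × 0.9194 = 0.176 kg/m³.

0.176 kg/m³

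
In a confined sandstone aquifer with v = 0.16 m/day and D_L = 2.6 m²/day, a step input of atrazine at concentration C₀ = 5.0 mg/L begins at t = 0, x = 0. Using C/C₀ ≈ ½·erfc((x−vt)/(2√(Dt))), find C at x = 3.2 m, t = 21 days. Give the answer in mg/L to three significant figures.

2.53 mg/L

For a continuous step input, C/C₀ ≈ ½·erfc((x−vt)/(2√(Dt))).
vt = 0.16 × 21 = 3.36 m and 2√(Dt) = 2√(2.6 × 21) = 14.78 m.
Argument (x−vt)/(2√(Dt)) = (3.2 − 3.36)/14.78 = -0.01083; ½·erfc(-0.01083) = 0.5061.
C = 5.0 × 0.5061 = 2.53 mg/L.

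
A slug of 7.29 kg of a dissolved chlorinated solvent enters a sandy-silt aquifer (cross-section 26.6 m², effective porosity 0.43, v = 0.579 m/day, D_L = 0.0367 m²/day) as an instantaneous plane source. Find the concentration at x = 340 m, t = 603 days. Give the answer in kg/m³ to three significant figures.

0.0149 kg/m³

For an instantaneous plane source, C(x,t) = M/(n_e·A·√(4πDt)) · exp(−(x−vt)²/(4Dt)), with n_e·A the pore (flow) area.
Plume center vt = 0.579 × 603 = 349.137 m, so the well at 340 m is 9.137 m upgradient of the peak.
√(4πDt) = 16.68 m, giving peak height M/(n_e·A·√(4πDt)) = 7.29/(0.43 × 26.6 × 16.68) = 0.03821 kg/m³.
(x−vt)²/(4Dt) = (-9.137)²/(4 × 0.0367 × 603) = 0.9431; exp(−0.9431) = 0.3894.
C = 0.03821 × 0.3894 = 0.0149 kg/m³.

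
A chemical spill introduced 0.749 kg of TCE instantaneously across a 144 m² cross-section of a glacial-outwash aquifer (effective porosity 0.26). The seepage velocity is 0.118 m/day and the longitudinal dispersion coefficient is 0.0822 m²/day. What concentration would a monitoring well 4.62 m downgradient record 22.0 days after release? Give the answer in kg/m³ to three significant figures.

For an instantaneous plane source, C(x,t) = M/(n_e·A·√(4πDt)) · exp(−(x−vt)²/(4Dt)), with n_e·A the pore (flow) area.
Plume center vt = 0.118 × 22.0 = 2.596 m, so the well at 4.62 m is 2.024 m downgradient of the peak.
√(4πDt) = 4.767 m, giving peak height M/(n_e·A·√(4πDt)) = 0.749/(0.26 × 144 × 4.767) = 0.004197 kg/m³.
(x−vt)²/(4Dt) = (2.024)²/(4 × 0.0822 × 22.0) = 0.5663; exp(−0.5663) = 0.5676.
C = 0.004197 × 0.5676 = 0.00238 kg/m³.

0.00238 kg/m³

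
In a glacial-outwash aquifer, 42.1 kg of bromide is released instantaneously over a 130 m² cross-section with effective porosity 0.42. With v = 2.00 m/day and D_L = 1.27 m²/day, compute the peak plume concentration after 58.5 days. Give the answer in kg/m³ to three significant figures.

0.0252 kg/m³

The peak of an instantaneous 1D plume sits at x = vt; there the Gaussian factor is 1 and C_max = M/(n_e·A·√(4πDt)), where n_e·A is the pore area the mass is dissolved in.
√(4πDt) = √(4π × 1.27 × 58.5) = 30.56 m, so C_max = 42.1/(0.42 × 130 × 30.56) = 0.0252 kg/m³.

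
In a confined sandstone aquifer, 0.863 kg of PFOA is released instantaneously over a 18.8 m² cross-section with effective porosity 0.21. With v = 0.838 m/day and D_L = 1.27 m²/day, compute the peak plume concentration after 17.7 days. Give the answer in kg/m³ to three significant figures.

0.0130 kg/m³

The peak of an instantaneous 1D plume sits at x = vt; there the Gaussian factor is 1 and C_max = M/(n_e·A·√(4πDt)), where n_e·A is the pore area the mass is dissolved in.
√(4πDt) = √(4π × 1.27 × 17.7) = 16.81 m, so C_max = 0.863/(0.21 × 18.8 × 16.81) = 0.0130 kg/m³.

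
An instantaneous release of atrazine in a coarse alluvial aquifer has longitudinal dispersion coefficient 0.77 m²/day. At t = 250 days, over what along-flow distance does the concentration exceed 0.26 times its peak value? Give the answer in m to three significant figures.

64.4 m

The plume is Gaussian with σ = √(2Dt) = √(2 × 0.77 × 250) = 19.62 m.
C/C_peak = exp(−Δx²/(2σ²)) = 0.26 ⇒ Δx = σ·√(−2 ln 0.26) = 19.62 × 1.641 = 32.20 m.
Width = 2Δx = 64.4 m.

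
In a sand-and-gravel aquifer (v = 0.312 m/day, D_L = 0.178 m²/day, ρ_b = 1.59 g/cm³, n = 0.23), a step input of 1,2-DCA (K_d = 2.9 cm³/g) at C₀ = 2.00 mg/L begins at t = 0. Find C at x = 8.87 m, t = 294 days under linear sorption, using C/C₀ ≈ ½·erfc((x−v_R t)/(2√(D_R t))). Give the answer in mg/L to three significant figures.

Retardation factor R = 1 + ρ_b·K_d/n = 1 + 1.59 × 2.9/0.23 = 21.05.
Sorption retards both mechanisms: v_R = v/R = 0.01482 m/day, D_R = D/R = 0.008456 m²/day.
v_R·t = 0.01482 × 294 = 4.35708 m; 2√(D_R t) = 3.153 m; argument = (8.87 − 4.35708)/3.153 = 1.431.
C = C₀ × ½·erfc(1.431) = 2.00 × 0.02150 = 0.0430 mg/L.

0.0430 mg/L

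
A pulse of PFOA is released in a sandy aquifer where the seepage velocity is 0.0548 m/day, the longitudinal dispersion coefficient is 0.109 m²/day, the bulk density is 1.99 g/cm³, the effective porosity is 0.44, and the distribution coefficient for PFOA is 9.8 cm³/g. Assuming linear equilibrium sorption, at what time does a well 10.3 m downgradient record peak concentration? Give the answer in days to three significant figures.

7030 days

Retardation factor R = 1 + ρ_b·K_d/n = 1 + 1.99 × 9.8/0.44 = 45.32.
Sorption retards both mechanisms: v_R = v/R = 0.001209 m/day, D_R = D/R = 0.002405 m²/day.
Peak time from v_R²t² + 2D_R t − x² = 0: t = (√(D_R² + v_R²x²) − D_R)/v_R².
√(D_R² + v_R²x²) = √(0.002405² + 0.001209² × 10.3²) = 0.01268; v_R² = 1.462e-06.
t = (0.01268 − 0.002405)/1.462e-06 = 7030 days.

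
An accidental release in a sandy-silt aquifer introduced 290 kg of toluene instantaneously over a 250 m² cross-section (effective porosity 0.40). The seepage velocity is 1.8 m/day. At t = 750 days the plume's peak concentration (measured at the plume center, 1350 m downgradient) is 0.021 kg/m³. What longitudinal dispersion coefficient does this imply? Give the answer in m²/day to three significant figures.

2.02 m²/day

At the plume center C_max = M/(n_e·A·√(4πDt)), so D = M²/(4πt·(n_e·A·C_max)²).
n_e·A·C_max = 0.40 × 250 × 0.021 = 2.100 kg/m.
D = 290²/(4π × 750 × 2.100²) = 2.02 m²/day.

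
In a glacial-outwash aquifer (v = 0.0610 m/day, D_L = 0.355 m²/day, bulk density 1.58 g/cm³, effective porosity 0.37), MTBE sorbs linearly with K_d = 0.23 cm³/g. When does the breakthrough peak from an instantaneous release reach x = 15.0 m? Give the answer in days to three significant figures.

334 days

Retardation factor R = 1 + ρ_b·K_d/n = 1 + 1.58 × 0.23/0.37 = 1.982.
Sorption retards both mechanisms: v_R = v/R = 0.03078 m/day, D_R = D/R = 0.1791 m²/day.
Peak time from v_R²t² + 2D_R t − x² = 0: t = (√(D_R² + v_R²x²) − D_R)/v_R².
√(D_R² + v_R²x²) = √(0.1791² + 0.03078² × 15.0²) = 0.4952; v_R² = 0.0009474.
t = (0.4952 − 0.1791)/0.0009474 = 334 days.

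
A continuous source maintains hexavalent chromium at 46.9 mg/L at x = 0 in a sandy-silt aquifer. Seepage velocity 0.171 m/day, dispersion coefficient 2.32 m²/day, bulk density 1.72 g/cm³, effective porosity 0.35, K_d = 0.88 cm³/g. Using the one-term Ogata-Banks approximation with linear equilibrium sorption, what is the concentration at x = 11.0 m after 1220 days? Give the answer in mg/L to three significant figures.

Retardation factor R = 1 + ρ_b·K_d/n = 1 + 1.72 × 0.88/0.35 = 5.325.
Sorption retards both mechanisms: v_R = v/R = 0.03211 m/day, D_R = D/R = 0.4357 m²/day.
v_R·t = 0.03211 × 1220 = 39.1742 m; 2√(D_R t) = 46.11 m; argument = (11.0 − 39.1742)/46.11 = -0.6110.
C = C₀ × ½·erfc(-0.6110) = 46.9 × 0.8062 = 37.8 mg/L.

37.8 mg/L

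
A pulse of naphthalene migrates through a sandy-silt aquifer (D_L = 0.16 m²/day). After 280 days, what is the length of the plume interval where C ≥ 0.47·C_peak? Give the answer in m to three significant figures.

The plume is Gaussian with σ = √(2Dt) = √(2 × 0.16 × 280) = 9.466 m.
C/C_peak = exp(−Δx²/(2σ²)) = 0.47 ⇒ Δx = σ·√(−2 ln 0.47) = 9.466 × 1.229 = 11.63 m.
Width = 2Δx = 23.3 m.

23.3 m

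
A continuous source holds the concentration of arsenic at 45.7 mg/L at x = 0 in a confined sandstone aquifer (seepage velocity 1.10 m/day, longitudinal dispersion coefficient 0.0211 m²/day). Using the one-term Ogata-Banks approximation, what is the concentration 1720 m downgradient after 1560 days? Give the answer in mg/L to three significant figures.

For a continuous step input, C/C₀ ≈ ½·erfc((x−vt)/(2√(Dt))).
vt = 1.10 × 1560 = 1716 m and 2√(Dt) = 2√(0.0211 × 1560) = 11.47 m.
Argument (x−vt)/(2√(Dt)) = (1720 − 1716)/11.47 = 0.3487; ½·erfc(0.3487) = 0.3110.
C = 45.7 × 0.3110 = 14.2 mg/L.

14.2 mg/L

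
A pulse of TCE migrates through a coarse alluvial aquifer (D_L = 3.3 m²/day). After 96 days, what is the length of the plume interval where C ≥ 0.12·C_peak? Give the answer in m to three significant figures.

104 m

The plume is Gaussian with σ = √(2Dt) = √(2 × 3.3 × 96) = 25.17 m.
C/C_peak = exp(−Δx²/(2σ²)) = 0.12 ⇒ Δx = σ·√(−2 ln 0.12) = 25.17 × 2.059 = 51.83 m.
Width = 2Δx = 104 m.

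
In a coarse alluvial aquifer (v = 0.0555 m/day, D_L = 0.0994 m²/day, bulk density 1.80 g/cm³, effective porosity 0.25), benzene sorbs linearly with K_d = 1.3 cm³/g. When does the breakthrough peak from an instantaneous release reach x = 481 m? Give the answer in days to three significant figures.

Retardation factor R = 1 + ρ_b·K_d/n = 1 + 1.80 × 1.3/0.25 = 10.36.
Sorption retards both mechanisms: v_R = v/R = 0.005357 m/day, D_R = D/R = 0.009595 m²/day.
Peak time from v_R²t² + 2D_R t − x² = 0: t = (√(D_R² + v_R²x²) − D_R)/v_R².
√(D_R² + v_R²x²) = √(0.009595² + 0.005357² × 481²) = 2.577; v_R² = 2.870e-05.
t = (2.577 − 0.009595)/2.870e-05 = 89500 days.

89500 days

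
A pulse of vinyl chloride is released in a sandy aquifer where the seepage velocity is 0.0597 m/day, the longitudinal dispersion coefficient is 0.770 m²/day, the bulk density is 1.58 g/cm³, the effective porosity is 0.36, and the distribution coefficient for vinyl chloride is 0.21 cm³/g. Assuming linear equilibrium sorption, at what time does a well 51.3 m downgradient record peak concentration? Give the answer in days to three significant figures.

1290 days

Retardation factor R = 1 + ρ_b·K_d/n = 1 + 1.58 × 0.21/0.36 = 1.922.
Sorption retards both mechanisms: v_R = v/R = 0.03106 m/day, D_R = D/R = 0.4006 m²/day.
Peak time from v_R²t² + 2D_R t − x² = 0: t = (√(D_R² + v_R²x²) − D_R)/v_R².
√(D_R² + v_R²x²) = √(0.4006² + 0.03106² × 51.3²) = 1.643; v_R² = 0.0009647.
t = (1.643 − 0.4006)/0.0009647 = 1290 days.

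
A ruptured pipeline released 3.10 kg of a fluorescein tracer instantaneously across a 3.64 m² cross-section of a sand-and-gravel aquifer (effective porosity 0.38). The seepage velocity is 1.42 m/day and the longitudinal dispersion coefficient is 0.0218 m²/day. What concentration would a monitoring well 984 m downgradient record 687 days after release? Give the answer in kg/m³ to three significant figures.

For an instantaneous plane source, C(x,t) = M/(n_e·A·√(4πDt)) · exp(−(x−vt)²/(4Dt)), with n_e·A the pore (flow) area.
Plume center vt = 1.42 × 687 = 975.54 m, so the well at 984 m is 8.46 m downgradient of the peak.
√(4πDt) = 13.72 m, giving peak height M/(n_e·A·√(4πDt)) = 3.10/(0.38 × 3.64 × 13.72) = 0.1634 kg/m³.
(x−vt)²/(4Dt) = (8.46)²/(4 × 0.0218 × 687) = 1.195; exp(−1.195) = 0.3027.
C = 0.1634 × 0.3027 = 0.0495 kg/m³.

0.0495 kg/m³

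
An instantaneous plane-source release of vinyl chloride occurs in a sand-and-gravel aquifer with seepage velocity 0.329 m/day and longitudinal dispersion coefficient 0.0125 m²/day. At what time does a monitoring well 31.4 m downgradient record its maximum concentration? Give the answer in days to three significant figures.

For the 1D instantaneous-source solution, setting ∂C/∂t = 0 at fixed x gives v²t² + 2Dt − x² = 0, so t = (√(D² + v²x²) − D)/v².
√(D² + v²x²) = √(0.0125² + 0.329² × 31.4²) = 10.33; v² = 0.108241.
t = (10.33 − 0.0125)/0.108241 = 95.3 days (vs. the pure-advection estimate x/v = 95.4 d).

95.3 days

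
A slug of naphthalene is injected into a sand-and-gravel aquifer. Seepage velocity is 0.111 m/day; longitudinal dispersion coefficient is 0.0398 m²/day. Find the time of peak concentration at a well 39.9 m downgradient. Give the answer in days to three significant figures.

For the 1D instantaneous-source solution, setting ∂C/∂t = 0 at fixed x gives v²t² + 2Dt − x² = 0, so t = (√(D² + v²x²) − D)/v².
√(D² + v²x²) = √(0.0398² + 0.111² × 39.9²) = 4.429; v² = 0.012321.
t = (4.429 − 0.0398)/0.012321 = 356 days (vs. the pure-advection estimate x/v = 359 d).

356 days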